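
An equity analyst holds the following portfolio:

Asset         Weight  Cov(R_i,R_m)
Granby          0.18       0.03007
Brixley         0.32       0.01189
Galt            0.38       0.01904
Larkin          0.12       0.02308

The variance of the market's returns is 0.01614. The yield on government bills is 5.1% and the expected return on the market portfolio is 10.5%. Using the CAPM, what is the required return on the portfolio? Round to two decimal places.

11.53%

β_Granby = 0.03007 / 0.01614 = 1.8631
β_Brixley = 0.01189 / 0.01614 = 0.7367
β_Galt = 0.01904 / 0.01614 = 1.1797
β_Larkin = 0.02308 / 0.01614 = 1.4300
β_P = Σ w_i β_i = 0.18×1.8631 + 0.32×0.7367 + 0.38×1.1797 + 0.12×1.4300 = 1.1910
MRP = 10.5% − 5.1% = 5.40%
E(R_P) = R_f + β_P × MRP = 5.1% + 1.1910 × 5.4% = 11.53%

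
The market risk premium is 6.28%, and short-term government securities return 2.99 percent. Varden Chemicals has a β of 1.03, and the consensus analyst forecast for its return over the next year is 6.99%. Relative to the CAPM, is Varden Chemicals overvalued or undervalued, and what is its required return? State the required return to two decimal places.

Overvalued; required return 9.46%

Required return = R_f + β·MRP = 2.99% + 1.03 × 6.28% = 9.46%
Forecast 6.99% < required 9.46% → the stock plots below the SML → overvalued.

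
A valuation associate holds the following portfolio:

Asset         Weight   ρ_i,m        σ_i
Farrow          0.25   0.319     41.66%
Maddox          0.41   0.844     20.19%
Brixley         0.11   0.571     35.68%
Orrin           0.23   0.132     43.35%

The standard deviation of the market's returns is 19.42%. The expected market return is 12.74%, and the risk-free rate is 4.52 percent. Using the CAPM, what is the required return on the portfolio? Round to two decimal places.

10.39%

β_Farrow = 0.319 × 41.66% / 19.42% = 0.6843
β_Maddox = 0.844 × 20.19% / 19.42% = 0.8775
β_Brixley = 0.571 × 35.68% / 19.42% = 1.0491
β_Orrin = 0.132 × 43.35% / 19.42% = 0.2947
β_P = Σ w_i β_i = 0.25×0.6843 + 0.41×0.8775 + 0.11×1.0491 + 0.23×0.2947 = 0.7140
MRP = 12.74% − 4.52% = 8.22%
E(R_P) = R_f + β_P × MRP = 4.52% + 0.7140 × 8.22% = 10.39%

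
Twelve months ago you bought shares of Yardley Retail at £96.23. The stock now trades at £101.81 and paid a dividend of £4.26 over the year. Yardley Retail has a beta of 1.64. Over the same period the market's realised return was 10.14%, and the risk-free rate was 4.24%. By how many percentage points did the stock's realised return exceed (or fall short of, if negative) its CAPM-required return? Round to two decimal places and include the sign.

Realised HPR = (P1 + D1 − P0) / P0 = (101.81 + 4.26 − 96.23) / 96.23 = 9.84 / 96.23 = 10.2255%
MRP = 10.14% − 4.24% = 5.90%
CAPM required = R_f + β·MRP = 4.24% + 1.64 × 5.90% = 13.9160%
α = realised − required = 10.2255% − 13.9160% = -3.69%

-3.69%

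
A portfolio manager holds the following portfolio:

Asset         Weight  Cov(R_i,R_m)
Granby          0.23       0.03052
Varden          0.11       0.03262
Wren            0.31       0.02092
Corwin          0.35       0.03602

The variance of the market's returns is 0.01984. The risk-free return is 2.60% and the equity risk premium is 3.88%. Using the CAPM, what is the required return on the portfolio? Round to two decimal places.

8.41%

β_Granby = 0.03052 / 0.01984 = 1.5383
β_Varden = 0.03262 / 0.01984 = 1.6442
β_Wren = 0.02092 / 0.01984 = 1.0544
β_Corwin = 0.03602 / 0.01984 = 1.8155
β_P = Σ w_i β_i = 0.23×1.5383 + 0.11×1.6442 + 0.31×1.0544 + 0.35×1.8155 = 1.4970
E(R_P) = R_f + β_P × MRP = 2.60% + 1.4970 × 3.88% = 8.41%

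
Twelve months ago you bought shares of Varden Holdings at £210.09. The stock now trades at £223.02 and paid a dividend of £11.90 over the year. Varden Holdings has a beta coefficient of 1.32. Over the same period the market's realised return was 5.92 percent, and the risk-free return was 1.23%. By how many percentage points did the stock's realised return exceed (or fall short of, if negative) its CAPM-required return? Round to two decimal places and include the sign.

Realised HPR = (P1 + D1 − P0) / P0 = (223.02 + 11.90 − 210.09) / 210.09 = 24.83 / 210.09 = 11.8187%
MRP = 5.92% − 1.23% = 4.69%
CAPM required = R_f + β·MRP = 1.23% + 1.32 × 4.69% = 7.4208%
α = realised − required = 11.8187% − 7.4208% = +4.40%

+4.40%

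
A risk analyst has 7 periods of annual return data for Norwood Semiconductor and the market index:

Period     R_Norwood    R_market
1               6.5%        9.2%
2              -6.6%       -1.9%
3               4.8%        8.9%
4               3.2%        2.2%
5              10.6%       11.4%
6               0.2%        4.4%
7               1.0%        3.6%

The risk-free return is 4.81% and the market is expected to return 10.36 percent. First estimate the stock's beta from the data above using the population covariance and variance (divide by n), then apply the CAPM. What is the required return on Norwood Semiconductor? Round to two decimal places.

Mean R_i = (6.5 − 6.6 + 4.8 + 3.2 + 10.6 + 0.2 + 1.0) / 7 = 2.8143%
Mean R_m = (9.2 − 1.9 + 8.9 + 2.2 + 11.4 + 4.4 + 3.6) / 7 = 5.4000%
Σ(R_i − R̄_i)(R_m − R̄_m) = 141.0400  ⇒  Cov = 141.0400 / 7 = 20.1486
Σ(R_m − R̄_m)² = 130.4600  ⇒  Var(R_m) = 130.4600 / 7 = 18.6371
β = Cov / Var(R_m) = 20.1486 / 18.6371 = 1.0811
MRP = 10.36% − 4.81% = 5.55%
E(R) = R_f + β × MRP = 4.81% + 1.0811 × 5.55% = 10.81%

10.81%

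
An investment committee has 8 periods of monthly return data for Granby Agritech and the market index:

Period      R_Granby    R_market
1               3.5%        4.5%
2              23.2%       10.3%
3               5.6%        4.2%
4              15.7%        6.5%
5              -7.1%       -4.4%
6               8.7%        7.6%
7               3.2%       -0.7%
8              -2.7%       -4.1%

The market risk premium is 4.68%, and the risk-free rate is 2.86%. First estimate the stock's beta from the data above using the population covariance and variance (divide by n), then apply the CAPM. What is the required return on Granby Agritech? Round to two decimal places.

10.39%

Mean R_i = (3.5 + 23.2 + 5.6 + 15.7 − 7.1 + 8.7 + 3.2 − 2.7) / 8 = 6.2625%
Mean R_m = (4.5 + 10.3 + 4.2 + 6.5 − 4.4 + 7.6 − 0.7 − 4.1) / 8 = 2.9875%
Σ(R_i − R̄_i)(R_m − R̄_m) = 336.7963  ⇒  Cov = 336.7963 / 8 = 42.0995
Σ(R_m − R̄_m)² = 209.2488  ⇒  Var(R_m) = 209.2488 / 8 = 26.1561
β = Cov / Var(R_m) = 42.0995 / 26.1561 = 1.6095
E(R) = R_f + β × MRP = 2.86% + 1.6095 × 4.68% = 10.39%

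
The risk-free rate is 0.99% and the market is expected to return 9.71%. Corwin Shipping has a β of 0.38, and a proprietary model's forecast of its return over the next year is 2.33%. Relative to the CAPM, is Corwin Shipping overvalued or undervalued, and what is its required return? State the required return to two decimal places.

MRP = 9.71% − 0.99% = 8.72%
Required return = R_f + β·MRP = 0.99% + 0.38 × 8.72% = 4.30%
Forecast 2.33% < required 4.30% → the stock plots below the SML → overvalued.

Overvalued; required return 4.30%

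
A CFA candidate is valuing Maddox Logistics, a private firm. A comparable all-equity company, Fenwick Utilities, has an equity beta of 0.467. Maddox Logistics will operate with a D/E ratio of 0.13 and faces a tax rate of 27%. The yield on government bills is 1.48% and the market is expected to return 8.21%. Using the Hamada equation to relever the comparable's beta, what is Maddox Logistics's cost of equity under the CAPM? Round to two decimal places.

4.92%

β_L = β_U × [1 + (1 − t)(D/E)] = 0.467 × [1 + (1 − 0.27) × 0.13]
    = 0.467 × [1 + 0.73 × 0.13] = 0.467 × 1.0949 = 0.5113
MRP = 8.21% − 1.48% = 6.73%
E(R) = R_f + β_L × MRP = 1.48% + 0.5113 × 6.73% = 4.92%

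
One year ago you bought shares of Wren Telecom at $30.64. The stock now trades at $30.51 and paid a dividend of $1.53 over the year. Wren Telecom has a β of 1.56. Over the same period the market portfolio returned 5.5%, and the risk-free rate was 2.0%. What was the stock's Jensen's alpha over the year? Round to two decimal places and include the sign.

-2.89%

Realised HPR = (P1 + D1 − P0) / P0 = (30.51 + 1.53 − 30.64) / 30.64 = 1.40 / 30.64 = 4.5692%
MRP = 5.5% − 2.0% = 3.50%
CAPM required = R_f + β·MRP = 2.0% + 1.56 × 3.5% = 7.4600%
α = realised − required = 4.5692% − 7.4600% = -2.89%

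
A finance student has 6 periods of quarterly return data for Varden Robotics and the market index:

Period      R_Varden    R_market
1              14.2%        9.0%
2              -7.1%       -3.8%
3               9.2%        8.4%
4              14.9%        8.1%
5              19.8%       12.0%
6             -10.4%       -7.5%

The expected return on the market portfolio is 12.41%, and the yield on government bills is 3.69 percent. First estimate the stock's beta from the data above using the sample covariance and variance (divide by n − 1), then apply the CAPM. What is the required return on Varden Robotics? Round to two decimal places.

17.18%

Mean R_i = (14.2 − 7.1 + 9.2 + 14.9 + 19.8 − 10.4) / 6 = 6.7667%
Mean R_m = (9.0 − 3.8 + 8.4 + 8.1 + 12.0 − 7.5) / 6 = 4.3667%
Σ(R_i − R̄_i)(R_m − R̄_m) = 491.0633  ⇒  Cov = 491.0633 / 5 = 98.2127
Σ(R_m − R̄_m)² = 317.4533  ⇒  Var(R_m) = 317.4533 / 5 = 63.4907
β = Cov / Var(R_m) = 98.2127 / 63.4907 = 1.5469
MRP = 12.41% − 3.69% = 8.72%
E(R) = R_f + β × MRP = 3.69% + 1.5469 × 8.72% = 17.18%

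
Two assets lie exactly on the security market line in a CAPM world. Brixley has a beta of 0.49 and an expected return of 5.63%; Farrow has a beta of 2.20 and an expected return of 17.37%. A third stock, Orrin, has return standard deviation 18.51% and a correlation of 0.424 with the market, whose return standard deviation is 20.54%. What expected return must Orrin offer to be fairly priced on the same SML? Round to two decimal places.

MRP = (17.37% − 5.63%) / (2.20 − 0.49) = 6.8655%
R_f = 5.63% − 0.49 × 6.8655% = 2.2659%
β_Orrin = ρ·σ_i/σ_m = 0.424 × 18.51 / 20.54 = 0.3821
E(R_Orrin) = R_f + β × MRP = 2.2659% + 0.3821 × 6.8655% = 4.89%

4.89%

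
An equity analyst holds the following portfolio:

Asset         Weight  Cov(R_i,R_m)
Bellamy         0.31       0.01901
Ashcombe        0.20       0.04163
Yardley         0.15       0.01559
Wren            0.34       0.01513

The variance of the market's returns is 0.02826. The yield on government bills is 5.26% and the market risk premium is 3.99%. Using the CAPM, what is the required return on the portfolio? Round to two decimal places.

β_Bellamy = 0.01901 / 0.02826 = 0.6727
β_Ashcombe = 0.04163 / 0.02826 = 1.4731
β_Yardley = 0.01559 / 0.02826 = 0.5517
β_Wren = 0.01513 / 0.02826 = 0.5354
β_P = Σ w_i β_i = 0.31×0.6727 + 0.20×1.4731 + 0.15×0.5517 + 0.34×0.5354 = 0.7679
E(R_P) = R_f + β_P × MRP = 5.26% + 0.7679 × 3.99% = 8.32%

8.32%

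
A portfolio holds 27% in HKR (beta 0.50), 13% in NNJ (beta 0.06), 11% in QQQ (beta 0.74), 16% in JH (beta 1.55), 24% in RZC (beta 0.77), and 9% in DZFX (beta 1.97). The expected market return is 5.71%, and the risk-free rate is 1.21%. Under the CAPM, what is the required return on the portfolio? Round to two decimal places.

4.96%

β_P = Σ w_i β_i = 0.27×0.50 + 0.13×0.06 + 0.11×0.74 + 0.16×1.55 + 0.24×0.77 + 0.09×1.97 = 0.8343
MRP = 5.71% − 1.21% = 4.50%
E(R_P) = R_f + β_P × MRP = 1.21% + 0.8343 × 4.50% = 4.96%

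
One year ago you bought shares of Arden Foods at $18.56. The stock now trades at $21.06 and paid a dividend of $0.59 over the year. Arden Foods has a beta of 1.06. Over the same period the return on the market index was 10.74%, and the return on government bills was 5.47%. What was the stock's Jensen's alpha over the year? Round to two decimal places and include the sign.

+5.59%

Realised HPR = (P1 + D1 − P0) / P0 = (21.06 + 0.59 − 18.56) / 18.56 = 3.09 / 18.56 = 16.6487%
MRP = 10.74% − 5.47% = 5.27%
CAPM required = R_f + β·MRP = 5.47% + 1.06 × 5.27% = 11.0562%
α = realised − required = 16.6487% − 11.0562% = +5.59%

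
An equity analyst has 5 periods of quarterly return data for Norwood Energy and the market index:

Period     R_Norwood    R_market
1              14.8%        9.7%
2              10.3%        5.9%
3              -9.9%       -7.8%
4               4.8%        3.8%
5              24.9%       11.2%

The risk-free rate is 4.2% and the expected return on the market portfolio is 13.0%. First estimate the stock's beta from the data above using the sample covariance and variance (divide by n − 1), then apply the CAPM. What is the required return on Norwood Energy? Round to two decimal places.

Mean R_i = (14.8 + 10.3 − 9.9 + 4.8 + 24.9) / 5 = 8.9800%
Mean R_m = (9.7 + 5.9 − 7.8 + 3.8 + 11.2) / 5 = 4.5600%
Σ(R_i − R̄_i)(R_m − R̄_m) = 373.9260  ⇒  Cov = 373.9260 / 4 = 93.4815
Σ(R_m − R̄_m)² = 225.6520  ⇒  Var(R_m) = 225.6520 / 4 = 56.4130
β = Cov / Var(R_m) = 93.4815 / 56.4130 = 1.6571
MRP = 13.0% − 4.2% = 8.80%
E(R) = R_f + β × MRP = 4.2% + 1.6571 × 8.8% = 18.78%

18.78%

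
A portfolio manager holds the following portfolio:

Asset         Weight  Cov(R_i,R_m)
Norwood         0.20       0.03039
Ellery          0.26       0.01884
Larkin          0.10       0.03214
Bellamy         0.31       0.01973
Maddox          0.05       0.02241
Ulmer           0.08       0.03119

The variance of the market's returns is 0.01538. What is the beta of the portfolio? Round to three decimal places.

β_Norwood = 0.03039 / 0.01538 = 1.9759
β_Ellery = 0.01884 / 0.01538 = 1.2250
β_Larkin = 0.03214 / 0.01538 = 2.0897
β_Bellamy = 0.01973 / 0.01538 = 1.2828
β_Maddox = 0.02241 / 0.01538 = 1.4571
β_Ulmer = 0.03119 / 0.01538 = 2.0280
β_P = Σ w_i β_i = 0.20×1.9759 + 0.26×1.2250 + 0.10×2.0897 + 0.31×1.2828 + 0.05×1.4571 + 0.08×2.0280 = 1.5554

1.555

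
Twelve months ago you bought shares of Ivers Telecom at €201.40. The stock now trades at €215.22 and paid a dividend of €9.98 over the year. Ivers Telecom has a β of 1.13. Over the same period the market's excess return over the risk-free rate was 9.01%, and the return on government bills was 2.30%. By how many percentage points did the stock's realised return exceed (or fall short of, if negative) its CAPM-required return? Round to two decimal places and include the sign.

-0.66%

Realised HPR = (P1 + D1 − P0) / P0 = (215.22 + 9.98 − 201.40) / 201.40 = 23.80 / 201.40 = 11.8173%
CAPM required = R_f + β·MRP = 2.30% + 1.13 × 9.01% = 12.4813%
α = realised − required = 11.8173% − 12.4813% = -0.66%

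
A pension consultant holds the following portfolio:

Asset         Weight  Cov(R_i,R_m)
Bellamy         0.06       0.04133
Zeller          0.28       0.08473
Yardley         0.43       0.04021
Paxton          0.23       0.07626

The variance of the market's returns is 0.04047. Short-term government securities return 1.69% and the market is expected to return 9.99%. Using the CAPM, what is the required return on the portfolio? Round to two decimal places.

β_Bellamy = 0.04133 / 0.04047 = 1.0213
β_Zeller = 0.08473 / 0.04047 = 2.0936
β_Yardley = 0.04021 / 0.04047 = 0.9936
β_Paxton = 0.07626 / 0.04047 = 1.8844
β_P = Σ w_i β_i = 0.06×1.0213 + 0.28×2.0936 + 0.43×0.9936 + 0.23×1.8844 = 1.5081
MRP = 9.99% − 1.69% = 8.30%
E(R_P) = R_f + β_P × MRP = 1.69% + 1.5081 × 8.30% = 14.21%

14.21%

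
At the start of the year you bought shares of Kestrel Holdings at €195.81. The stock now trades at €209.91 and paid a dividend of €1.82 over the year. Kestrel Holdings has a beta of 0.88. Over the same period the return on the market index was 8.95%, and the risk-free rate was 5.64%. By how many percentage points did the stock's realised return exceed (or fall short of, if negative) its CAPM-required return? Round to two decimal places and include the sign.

Realised HPR = (P1 + D1 − P0) / P0 = (209.91 + 1.82 − 195.81) / 195.81 = 15.92 / 195.81 = 8.1303%
MRP = 8.95% − 5.64% = 3.31%
CAPM required = R_f + β·MRP = 5.64% + 0.88 × 3.31% = 8.5528%
α = realised − required = 8.1303% − 8.5528% = -0.42%

-0.42%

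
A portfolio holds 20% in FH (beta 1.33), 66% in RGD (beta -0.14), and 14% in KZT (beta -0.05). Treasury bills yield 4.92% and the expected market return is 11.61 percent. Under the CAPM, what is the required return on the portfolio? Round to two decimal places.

6.03%

β_P = Σ w_i β_i = 0.20×1.33 + 0.66×-0.14 + 0.14×-0.05 = 0.1666
MRP = 11.61% − 4.92% = 6.69%
E(R_P) = R_f + β_P × MRP = 4.92% + 0.1666 × 6.69% = 6.03%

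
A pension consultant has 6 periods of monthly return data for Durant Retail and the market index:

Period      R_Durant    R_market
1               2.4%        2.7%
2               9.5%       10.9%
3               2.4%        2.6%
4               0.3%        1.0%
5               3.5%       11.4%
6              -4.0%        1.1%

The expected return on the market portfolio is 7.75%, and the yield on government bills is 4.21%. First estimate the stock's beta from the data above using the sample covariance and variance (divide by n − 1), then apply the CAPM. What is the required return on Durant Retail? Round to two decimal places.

6.68%

Mean R_i = (2.4 + 9.5 + 2.4 + 0.3 + 3.5 − 4.0) / 6 = 2.3500%
Mean R_m = (2.7 + 10.9 + 2.6 + 1.0 + 11.4 + 1.1) / 6 = 4.9500%
Σ(R_i − R̄_i)(R_m − R̄_m) = 82.2750  ⇒  Cov = 82.2750 / 5 = 16.4550
Σ(R_m − R̄_m)² = 118.0150  ⇒  Var(R_m) = 118.0150 / 5 = 23.6030
β = Cov / Var(R_m) = 16.4550 / 23.6030 = 0.6972
MRP = 7.75% − 4.21% = 3.54%
E(R) = R_f + β × MRP = 4.21% + 0.6972 × 3.54% = 6.68%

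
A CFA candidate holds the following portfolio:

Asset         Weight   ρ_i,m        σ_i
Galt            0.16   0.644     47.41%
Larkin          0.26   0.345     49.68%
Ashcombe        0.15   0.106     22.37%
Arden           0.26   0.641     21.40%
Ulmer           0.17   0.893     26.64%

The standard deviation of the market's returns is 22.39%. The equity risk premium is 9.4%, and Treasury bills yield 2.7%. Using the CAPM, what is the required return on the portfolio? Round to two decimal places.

9.97%

β_Galt = 0.644 × 47.41% / 22.39% = 1.3636
β_Larkin = 0.345 × 49.68% / 22.39% = 0.7655
β_Ashcombe = 0.106 × 22.37% / 22.39% = 0.1059
β_Arden = 0.641 × 21.40% / 22.39% = 0.6127
β_Ulmer = 0.893 × 26.64% / 22.39% = 1.0625
β_P = Σ w_i β_i = 0.16×1.3636 + 0.26×0.7655 + 0.15×0.1059 + 0.26×0.6127 + 0.17×1.0625 = 0.7730
E(R_P) = R_f + β_P × MRP = 2.7% + 0.7730 × 9.4% = 9.97%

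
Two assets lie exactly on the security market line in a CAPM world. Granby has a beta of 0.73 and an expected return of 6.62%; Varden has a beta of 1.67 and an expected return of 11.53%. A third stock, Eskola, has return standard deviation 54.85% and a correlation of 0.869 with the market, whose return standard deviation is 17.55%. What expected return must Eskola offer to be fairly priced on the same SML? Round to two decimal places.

MRP = (11.53% − 6.62%) / (1.67 − 0.73) = 5.2234%
R_f = 6.62% − 0.73 × 5.2234% = 2.8069%
β_Eskola = ρ·σ_i/σ_m = 0.869 × 54.85 / 17.55 = 2.7159
E(R_Eskola) = R_f + β × MRP = 2.8069% + 2.7159 × 5.2234% = 16.99%

16.99%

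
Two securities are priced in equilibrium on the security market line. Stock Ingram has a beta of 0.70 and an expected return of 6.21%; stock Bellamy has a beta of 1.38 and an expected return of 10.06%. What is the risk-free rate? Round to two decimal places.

2.25%

Both satisfy E(R) = R_f + β·MRP, so the slope of the SML is
MRP = (10.06% − 6.21%) / (1.38 − 0.70) = 3.85% / 0.68 = 5.6618%
R_f = E(R_Ingram) − β_Ingram·MRP = 6.21% − 0.70 × 5.6618% = 2.2467%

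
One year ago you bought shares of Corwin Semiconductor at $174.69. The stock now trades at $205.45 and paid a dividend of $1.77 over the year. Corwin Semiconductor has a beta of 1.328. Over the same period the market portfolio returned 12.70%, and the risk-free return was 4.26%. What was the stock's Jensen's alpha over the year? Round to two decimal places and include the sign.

+3.15%

Realised HPR = (P1 + D1 − P0) / P0 = (205.45 + 1.77 − 174.69) / 174.69 = 32.53 / 174.69 = 18.6216%
MRP = 12.70% − 4.26% = 8.44%
CAPM required = R_f + β·MRP = 4.26% + 1.328 × 8.44% = 15.46832%
α = realised − required = 18.6216% − 15.46832% = +3.15%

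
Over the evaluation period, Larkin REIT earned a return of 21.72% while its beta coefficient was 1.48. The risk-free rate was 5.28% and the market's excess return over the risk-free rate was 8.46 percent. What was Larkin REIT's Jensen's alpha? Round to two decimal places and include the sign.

+3.92%

CAPM benchmark = R_f + β(R_m − R_f) = 5.28% + 1.48 × 8.46% = 17.8008%
α = actual − benchmark = 21.72% − 17.8008% = +3.92%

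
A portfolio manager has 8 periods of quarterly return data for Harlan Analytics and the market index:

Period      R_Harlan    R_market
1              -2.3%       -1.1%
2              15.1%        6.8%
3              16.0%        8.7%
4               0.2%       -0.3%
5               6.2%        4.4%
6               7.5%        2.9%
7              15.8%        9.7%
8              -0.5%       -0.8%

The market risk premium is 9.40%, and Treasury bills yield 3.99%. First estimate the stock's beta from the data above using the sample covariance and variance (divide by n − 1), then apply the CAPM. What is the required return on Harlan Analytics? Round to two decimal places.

Mean R_i = (-2.3 + 15.1 + 16.0 + 0.2 + 6.2 + 7.5 + 15.8 − 0.5) / 8 = 7.2500%
Mean R_m = (-1.1 + 6.8 + 8.7 − 0.3 + 4.4 + 2.9 + 9.7 − 0.8) / 8 = 3.7875%
Σ(R_i − R̄_i)(R_m − R̄_m) = 227.3650  ⇒  Cov = 227.3650 / 7 = 32.4807
Σ(R_m − R̄_m)² = 130.9688  ⇒  Var(R_m) = 130.9688 / 7 = 18.7098
β = Cov / Var(R_m) = 32.4807 / 18.7098 = 1.7360
E(R) = R_f + β × MRP = 3.99% + 1.7360 × 9.40% = 20.31%

20.31%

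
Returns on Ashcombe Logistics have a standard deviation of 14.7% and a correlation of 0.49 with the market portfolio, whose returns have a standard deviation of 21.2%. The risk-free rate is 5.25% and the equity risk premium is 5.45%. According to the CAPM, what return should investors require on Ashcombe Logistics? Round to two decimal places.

β = ρ × σ_i / σ_m = 0.49 × 14.7% / 21.2% = 0.3398
E(R) = 5.25% + 0.3398 × 5.45% = 7.10%

7.10%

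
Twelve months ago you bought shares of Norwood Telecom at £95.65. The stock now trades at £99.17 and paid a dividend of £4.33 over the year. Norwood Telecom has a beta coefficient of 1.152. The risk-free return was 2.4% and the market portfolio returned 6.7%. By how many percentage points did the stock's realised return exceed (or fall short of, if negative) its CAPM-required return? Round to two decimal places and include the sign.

+0.85%

Realised HPR = (P1 + D1 − P0) / P0 = (99.17 + 4.33 − 95.65) / 95.65 = 7.85 / 95.65 = 8.2070%
MRP = 6.7% − 2.4% = 4.30%
CAPM required = R_f + β·MRP = 2.4% + 1.152 × 4.3% = 7.3536%
α = realised − required = 8.2070% − 7.3536% = +0.85%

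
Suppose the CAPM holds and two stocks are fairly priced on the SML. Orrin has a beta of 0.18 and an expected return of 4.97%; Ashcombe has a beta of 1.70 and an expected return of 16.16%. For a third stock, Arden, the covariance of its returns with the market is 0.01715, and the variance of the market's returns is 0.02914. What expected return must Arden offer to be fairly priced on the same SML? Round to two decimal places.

MRP = (16.16% − 4.97%) / (1.70 − 0.18) = 7.3618%
R_f = 4.97% − 0.18 × 7.3618% = 3.6449%
β_Arden = Cov / Var(R_m) = 0.01715 / 0.02914 = 0.5885
E(R_Arden) = R_f + β × MRP = 3.6449% + 0.5885 × 7.3618% = 7.98%

7.98%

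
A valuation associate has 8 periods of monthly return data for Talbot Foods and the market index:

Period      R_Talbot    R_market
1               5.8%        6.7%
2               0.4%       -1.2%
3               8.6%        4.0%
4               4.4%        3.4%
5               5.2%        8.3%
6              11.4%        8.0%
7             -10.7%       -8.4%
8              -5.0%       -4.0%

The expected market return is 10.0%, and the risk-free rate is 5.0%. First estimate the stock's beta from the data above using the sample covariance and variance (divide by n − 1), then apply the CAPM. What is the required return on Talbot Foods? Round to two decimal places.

10.61%

Mean R_i = (5.8 + 0.4 + 8.6 + 4.4 + 5.2 + 11.4 − 10.7 − 5.0) / 8 = 2.5125%
Mean R_m = (6.7 − 1.2 + 4.0 + 3.4 + 8.3 + 8.0 − 8.4 − 4.0) / 8 = 2.1000%
Σ(R_i − R̄_i)(R_m − R̄_m) = 289.7700  ⇒  Cov = 289.7700 / 7 = 41.3957
Σ(R_m − R̄_m)² = 258.0600  ⇒  Var(R_m) = 258.0600 / 7 = 36.8657
β = Cov / Var(R_m) = 41.3957 / 36.8657 = 1.1229
MRP = 10.0% − 5.0% = 5.00%
E(R) = R_f + β × MRP = 5.0% + 1.1229 × 5.0% = 10.61%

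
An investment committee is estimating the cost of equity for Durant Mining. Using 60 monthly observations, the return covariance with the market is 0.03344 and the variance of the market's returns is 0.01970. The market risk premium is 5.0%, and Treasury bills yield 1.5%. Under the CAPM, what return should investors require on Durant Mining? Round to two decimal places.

9.99%

β = Cov(R_i, R_m) / Var(R_m) = 0.03344 / 0.01970 = 1.6975
E(R) = R_f + β × MRP = 1.5% + 1.6975 × 5.0% = 9.99%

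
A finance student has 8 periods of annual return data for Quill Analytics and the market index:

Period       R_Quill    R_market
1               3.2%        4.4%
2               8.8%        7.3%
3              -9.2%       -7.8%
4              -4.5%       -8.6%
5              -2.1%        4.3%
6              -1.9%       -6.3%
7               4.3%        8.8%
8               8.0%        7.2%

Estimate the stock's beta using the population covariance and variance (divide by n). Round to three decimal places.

0.728

Mean R_i = (3.2 + 8.8 − 9.2 − 4.5 − 2.1 − 1.9 + 4.3 + 8.0) / 8 = 0.8250%
Mean R_m = (4.4 + 7.3 − 7.8 − 8.6 + 4.3 − 6.3 + 8.8 + 7.2) / 8 = 1.1625%
Σ(R_i − R̄_i)(R_m − R̄_m) = 279.4875  ⇒  Cov = 279.4875 / 8 = 34.9359
Σ(R_m − R̄_m)² = 384.0988  ⇒  Var(R_m) = 384.0988 / 8 = 48.0124
β = Cov / Var(R_m) = 34.9359 / 48.0124 = 0.7276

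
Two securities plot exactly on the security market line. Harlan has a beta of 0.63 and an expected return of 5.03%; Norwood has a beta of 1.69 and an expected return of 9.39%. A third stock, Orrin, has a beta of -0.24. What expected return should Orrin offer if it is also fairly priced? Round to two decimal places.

1.45%

MRP (SML slope) = (9.39% − 5.03%) / (1.69 − 0.63) = 4.36% / 1.06 = 4.1132%
R_f (intercept) = 5.03% − 0.63 × 4.1132% = 2.4387%
E(R_Orrin) = R_f + β × MRP = 2.4387% + -0.24 × 4.1132% = 1.45%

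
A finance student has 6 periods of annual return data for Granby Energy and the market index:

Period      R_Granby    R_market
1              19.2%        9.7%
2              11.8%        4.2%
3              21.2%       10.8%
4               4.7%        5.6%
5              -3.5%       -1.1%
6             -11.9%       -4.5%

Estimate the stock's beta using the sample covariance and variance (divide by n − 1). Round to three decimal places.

2.104

Mean R_i = (19.2 + 11.8 + 21.2 + 4.7 − 3.5 − 11.9) / 6 = 6.9167%
Mean R_m = (9.7 + 4.2 + 10.8 + 5.6 − 1.1 − 4.5) / 6 = 4.1167%
Σ(R_i − R̄_i)(R_m − R̄_m) = 377.6383  ⇒  Cov = 377.6383 / 5 = 75.5277
Σ(R_m − R̄_m)² = 179.5083  ⇒  Var(R_m) = 179.5083 / 5 = 35.9017
β = Cov / Var(R_m) = 75.5277 / 35.9017 = 2.1037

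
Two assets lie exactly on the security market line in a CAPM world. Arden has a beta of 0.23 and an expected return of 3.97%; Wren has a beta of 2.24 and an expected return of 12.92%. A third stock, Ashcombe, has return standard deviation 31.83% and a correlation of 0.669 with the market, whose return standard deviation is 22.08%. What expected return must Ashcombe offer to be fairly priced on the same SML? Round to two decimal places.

7.24%

MRP = (12.92% − 3.97%) / (2.24 − 0.23) = 4.4527%
R_f = 3.97% − 0.23 × 4.4527% = 2.9459%
β_Ashcombe = ρ·σ_i/σ_m = 0.669 × 31.83 / 22.08 = 0.9644
E(R_Ashcombe) = R_f + β × MRP = 2.9459% + 0.9644 × 4.4527% = 7.24%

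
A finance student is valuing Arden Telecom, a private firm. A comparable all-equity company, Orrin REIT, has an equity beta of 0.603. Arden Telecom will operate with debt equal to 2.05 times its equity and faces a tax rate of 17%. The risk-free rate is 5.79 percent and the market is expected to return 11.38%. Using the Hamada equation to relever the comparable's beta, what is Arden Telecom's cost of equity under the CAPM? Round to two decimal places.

β_L = β_U × [1 + (1 − t)(D/E)] = 0.603 × [1 + (1 − 0.17) × 2.05]
    = 0.603 × [1 + 0.83 × 2.05] = 0.603 × 2.7015 = 1.6290
MRP = 11.38% − 5.79% = 5.59%
E(R) = R_f + β_L × MRP = 5.79% + 1.6290 × 5.59% = 14.90%

14.90%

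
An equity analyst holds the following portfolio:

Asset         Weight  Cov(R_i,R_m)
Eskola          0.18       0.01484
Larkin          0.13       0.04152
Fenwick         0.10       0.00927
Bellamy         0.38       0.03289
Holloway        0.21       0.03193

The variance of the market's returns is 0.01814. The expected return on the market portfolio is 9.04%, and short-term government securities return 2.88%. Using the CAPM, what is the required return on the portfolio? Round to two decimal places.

12.46%

β_Eskola = 0.01484 / 0.01814 = 0.8181
β_Larkin = 0.04152 / 0.01814 = 2.2889
β_Fenwick = 0.00927 / 0.01814 = 0.5110
β_Bellamy = 0.03289 / 0.01814 = 1.8131
β_Holloway = 0.03193 / 0.01814 = 1.7602
β_P = Σ w_i β_i = 0.18×0.8181 + 0.13×2.2889 + 0.10×0.5110 + 0.38×1.8131 + 0.21×1.7602 = 1.5545
MRP = 9.04% − 2.88% = 6.16%
E(R_P) = R_f + β_P × MRP = 2.88% + 1.5545 × 6.16% = 12.46%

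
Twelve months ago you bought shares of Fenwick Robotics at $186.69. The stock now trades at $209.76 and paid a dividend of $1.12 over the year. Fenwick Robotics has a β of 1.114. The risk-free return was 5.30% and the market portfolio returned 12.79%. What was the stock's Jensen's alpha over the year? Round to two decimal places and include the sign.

-0.69%

Realised HPR = (P1 + D1 − P0) / P0 = (209.76 + 1.12 − 186.69) / 186.69 = 24.19 / 186.69 = 12.9573%
MRP = 12.79% − 5.30% = 7.49%
CAPM required = R_f + β·MRP = 5.30% + 1.114 × 7.49% = 13.64386%
α = realised − required = 12.9573% − 13.64386% = -0.69%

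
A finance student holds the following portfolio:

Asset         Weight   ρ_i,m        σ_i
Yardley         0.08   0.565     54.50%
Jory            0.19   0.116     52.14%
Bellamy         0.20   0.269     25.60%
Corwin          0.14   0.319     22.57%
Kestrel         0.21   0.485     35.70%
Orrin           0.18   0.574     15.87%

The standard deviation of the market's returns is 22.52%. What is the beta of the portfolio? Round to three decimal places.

0.501

β_Yardley = 0.565 × 54.50% / 22.52% = 1.3673
β_Jory = 0.116 × 52.14% / 22.52% = 0.2686
β_Bellamy = 0.269 × 25.60% / 22.52% = 0.3058
β_Corwin = 0.319 × 22.57% / 22.52% = 0.3197
β_Kestrel = 0.485 × 35.70% / 22.52% = 0.7688
β_Orrin = 0.574 × 15.87% / 22.52% = 0.4045
β_P = Σ w_i β_i = 0.08×1.3673 + 0.19×0.2686 + 0.20×0.3058 + 0.14×0.3197 + 0.21×0.7688 + 0.18×0.4045 = 0.5006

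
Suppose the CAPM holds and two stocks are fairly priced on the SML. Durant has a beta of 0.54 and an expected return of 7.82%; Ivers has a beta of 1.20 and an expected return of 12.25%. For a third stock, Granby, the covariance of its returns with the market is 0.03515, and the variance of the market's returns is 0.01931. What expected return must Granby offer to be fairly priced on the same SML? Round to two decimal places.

16.41%

MRP = (12.25% − 7.82%) / (1.20 − 0.54) = 6.7121%
R_f = 7.82% − 0.54 × 6.7121% = 4.1955%
β_Granby = Cov / Var(R_m) = 0.03515 / 0.01931 = 1.8203
E(R_Granby) = R_f + β × MRP = 4.1955% + 1.8203 × 6.7121% = 16.41%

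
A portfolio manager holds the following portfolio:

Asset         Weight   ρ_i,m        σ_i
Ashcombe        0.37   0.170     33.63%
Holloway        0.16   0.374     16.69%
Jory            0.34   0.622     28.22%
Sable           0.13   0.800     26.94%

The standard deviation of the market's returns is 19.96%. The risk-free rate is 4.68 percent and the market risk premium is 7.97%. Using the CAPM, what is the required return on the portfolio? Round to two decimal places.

9.43%

β_Ashcombe = 0.170 × 33.63% / 19.96% = 0.2864
β_Holloway = 0.374 × 16.69% / 19.96% = 0.3127
β_Jory = 0.622 × 28.22% / 19.96% = 0.8794
β_Sable = 0.800 × 26.94% / 19.96% = 1.0798
β_P = Σ w_i β_i = 0.37×0.2864 + 0.16×0.3127 + 0.34×0.8794 + 0.13×1.0798 = 0.5954
E(R_P) = R_f + β_P × MRP = 4.68% + 0.5954 × 7.97% = 9.43%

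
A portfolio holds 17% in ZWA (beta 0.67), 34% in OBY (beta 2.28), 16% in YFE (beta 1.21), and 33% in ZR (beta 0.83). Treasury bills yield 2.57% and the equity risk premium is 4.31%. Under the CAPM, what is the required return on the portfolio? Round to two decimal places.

8.42%

β_P = Σ w_i β_i = 0.17×0.67 + 0.34×2.28 + 0.16×1.21 + 0.33×0.83 = 1.3566
E(R_P) = R_f + β_P × MRP = 2.57% + 1.3566 × 4.31% = 8.42%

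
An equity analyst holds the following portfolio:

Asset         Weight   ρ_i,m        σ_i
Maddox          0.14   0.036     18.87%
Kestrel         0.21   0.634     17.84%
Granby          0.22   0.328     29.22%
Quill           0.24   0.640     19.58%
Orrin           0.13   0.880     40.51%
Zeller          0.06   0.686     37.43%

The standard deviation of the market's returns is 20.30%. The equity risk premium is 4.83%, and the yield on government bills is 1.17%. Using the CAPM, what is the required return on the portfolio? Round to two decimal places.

β_Maddox = 0.036 × 18.87% / 20.30% = 0.0335
β_Kestrel = 0.634 × 17.84% / 20.30% = 0.5572
β_Granby = 0.328 × 29.22% / 20.30% = 0.4721
β_Quill = 0.640 × 19.58% / 20.30% = 0.6173
β_Orrin = 0.880 × 40.51% / 20.30% = 1.7561
β_Zeller = 0.686 × 37.43% / 20.30% = 1.2649
β_P = Σ w_i β_i = 0.14×0.0335 + 0.21×0.5572 + 0.22×0.4721 + 0.24×0.6173 + 0.13×1.7561 + 0.06×1.2649 = 0.6779
E(R_P) = R_f + β_P × MRP = 1.17% + 0.6779 × 4.83% = 4.44%

4.44%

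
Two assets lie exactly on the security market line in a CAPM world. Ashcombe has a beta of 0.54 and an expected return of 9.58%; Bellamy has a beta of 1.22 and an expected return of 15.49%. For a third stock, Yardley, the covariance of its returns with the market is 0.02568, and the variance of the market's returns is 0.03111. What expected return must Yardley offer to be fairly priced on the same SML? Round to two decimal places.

12.06%

MRP = (15.49% − 9.58%) / (1.22 − 0.54) = 8.6912%
R_f = 9.58% − 0.54 × 8.6912% = 4.8868%
β_Yardley = Cov / Var(R_m) = 0.02568 / 0.03111 = 0.8255
E(R_Yardley) = R_f + β × MRP = 4.8868% + 0.8255 × 8.6912% = 12.06%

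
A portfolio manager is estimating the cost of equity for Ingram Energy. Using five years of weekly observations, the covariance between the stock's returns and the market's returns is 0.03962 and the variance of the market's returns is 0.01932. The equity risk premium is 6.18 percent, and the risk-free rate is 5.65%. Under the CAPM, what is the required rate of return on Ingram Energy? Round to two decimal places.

18.32%

β = Cov(R_i, R_m) / Var(R_m) = 0.03962 / 0.01932 = 2.0507
E(R) = R_f + β × MRP = 5.65% + 2.0507 × 6.18% = 18.32%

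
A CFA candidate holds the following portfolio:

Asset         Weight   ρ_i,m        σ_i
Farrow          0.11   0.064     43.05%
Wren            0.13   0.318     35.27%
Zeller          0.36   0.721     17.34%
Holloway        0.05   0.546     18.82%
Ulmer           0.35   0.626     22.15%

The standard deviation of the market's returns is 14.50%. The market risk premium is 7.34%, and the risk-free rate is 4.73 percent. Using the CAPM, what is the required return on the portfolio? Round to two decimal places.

β_Farrow = 0.064 × 43.05% / 14.50% = 0.1900
β_Wren = 0.318 × 35.27% / 14.50% = 0.7735
β_Zeller = 0.721 × 17.34% / 14.50% = 0.8622
β_Holloway = 0.546 × 18.82% / 14.50% = 0.7087
β_Ulmer = 0.626 × 22.15% / 14.50% = 0.9563
β_P = Σ w_i β_i = 0.11×0.1900 + 0.13×0.7735 + 0.36×0.8622 + 0.05×0.7087 + 0.35×0.9563 = 0.8020
E(R_P) = R_f + β_P × MRP = 4.73% + 0.8020 × 7.34% = 10.62%

10.62%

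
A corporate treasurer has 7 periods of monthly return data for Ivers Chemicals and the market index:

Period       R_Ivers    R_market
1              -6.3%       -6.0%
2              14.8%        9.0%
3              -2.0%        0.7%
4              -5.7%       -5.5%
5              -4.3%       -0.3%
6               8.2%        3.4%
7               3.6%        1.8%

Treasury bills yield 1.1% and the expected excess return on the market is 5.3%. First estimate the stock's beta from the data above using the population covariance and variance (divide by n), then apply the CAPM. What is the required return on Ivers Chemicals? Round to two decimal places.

Mean R_i = (-6.3 + 14.8 − 2.0 − 5.7 − 4.3 + 8.2 + 3.6) / 7 = 1.1857%
Mean R_m = (-6.0 + 9.0 + 0.7 − 5.5 − 0.3 + 3.4 + 1.8) / 7 = 0.4429%
Σ(R_i − R̄_i)(R_m − R̄_m) = 232.9243  ⇒  Cov = 232.9243 / 7 = 33.2749
Σ(R_m − R̄_m)² = 161.2571  ⇒  Var(R_m) = 161.2571 / 7 = 23.0367
β = Cov / Var(R_m) = 33.2749 / 23.0367 = 1.4444
E(R) = R_f + β × MRP = 1.1% + 1.4444 × 5.3% = 8.76%

8.76%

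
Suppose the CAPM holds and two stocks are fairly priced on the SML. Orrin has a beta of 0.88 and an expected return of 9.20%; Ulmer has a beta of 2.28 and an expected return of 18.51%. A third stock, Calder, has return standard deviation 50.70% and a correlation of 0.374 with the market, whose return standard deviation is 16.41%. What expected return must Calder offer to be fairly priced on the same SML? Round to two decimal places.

MRP = (18.51% − 9.20%) / (2.28 − 0.88) = 6.6500%
R_f = 9.20% − 0.88 × 6.6500% = 3.3480%
β_Calder = ρ·σ_i/σ_m = 0.374 × 50.70 / 16.41 = 1.1555
E(R_Calder) = R_f + β × MRP = 3.3480% + 1.1555 × 6.6500% = 11.03%

11.03%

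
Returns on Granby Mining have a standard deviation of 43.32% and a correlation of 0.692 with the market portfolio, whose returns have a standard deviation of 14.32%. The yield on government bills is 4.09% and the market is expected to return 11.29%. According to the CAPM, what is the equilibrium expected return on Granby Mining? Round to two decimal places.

19.16%

β = ρ × σ_i / σ_m = 0.692 × 43.32% / 14.32% = 2.0934
MRP = 11.29% − 4.09% = 7.20%
E(R) = 4.09% + 2.0934 × 7.20% = 19.16%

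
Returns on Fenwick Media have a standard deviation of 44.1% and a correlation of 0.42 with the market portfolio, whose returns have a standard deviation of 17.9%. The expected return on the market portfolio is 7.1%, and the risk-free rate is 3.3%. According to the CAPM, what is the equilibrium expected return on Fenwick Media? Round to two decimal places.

β = ρ × σ_i / σ_m = 0.42 × 44.1% / 17.9% = 1.0347
MRP = 7.1% − 3.3% = 3.80%
E(R) = 3.3% + 1.0347 × 3.8% = 7.23%

7.23%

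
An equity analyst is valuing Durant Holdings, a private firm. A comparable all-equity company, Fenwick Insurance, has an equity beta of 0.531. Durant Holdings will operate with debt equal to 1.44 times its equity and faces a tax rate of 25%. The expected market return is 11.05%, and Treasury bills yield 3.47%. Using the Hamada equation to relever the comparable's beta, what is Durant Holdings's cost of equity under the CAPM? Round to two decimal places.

11.84%

β_L = β_U × [1 + (1 − t)(D/E)] = 0.531 × [1 + (1 − 0.25) × 1.44]
    = 0.531 × [1 + 0.75 × 1.44] = 0.531 × 2.0800 = 1.1045
MRP = 11.05% − 3.47% = 7.58%
E(R) = R_f + β_L × MRP = 3.47% + 1.1045 × 7.58% = 11.84%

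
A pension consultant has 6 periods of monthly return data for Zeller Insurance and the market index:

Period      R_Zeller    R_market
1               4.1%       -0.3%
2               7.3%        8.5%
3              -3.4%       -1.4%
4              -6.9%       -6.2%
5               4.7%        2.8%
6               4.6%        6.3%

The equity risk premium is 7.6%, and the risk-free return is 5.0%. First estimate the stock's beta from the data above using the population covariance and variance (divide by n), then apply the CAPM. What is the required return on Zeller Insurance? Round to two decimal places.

12.03%

Mean R_i = (4.1 + 7.3 − 3.4 − 6.9 + 4.7 + 4.6) / 6 = 1.7333%
Mean R_m = (-0.3 + 8.5 − 1.4 − 6.2 + 2.8 + 6.3) / 6 = 1.6167%
Σ(R_i − R̄_i)(R_m − R̄_m) = 133.6867  ⇒  Cov = 133.6867 / 6 = 22.2811
Σ(R_m − R̄_m)² = 144.5883  ⇒  Var(R_m) = 144.5883 / 6 = 24.0981
β = Cov / Var(R_m) = 22.2811 / 24.0981 = 0.9246
E(R) = R_f + β × MRP = 5.0% + 0.9246 × 7.6% = 12.03%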